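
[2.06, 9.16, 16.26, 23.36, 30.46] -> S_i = 2.06 + 7.10*i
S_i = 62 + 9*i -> [62, 71, 80, 89, 98]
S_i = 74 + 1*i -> [74, 75, 76, 77, 78]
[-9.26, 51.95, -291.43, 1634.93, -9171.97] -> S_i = -9.26*(-5.61)^i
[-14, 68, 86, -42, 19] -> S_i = Random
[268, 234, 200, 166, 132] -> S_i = 268 + -34*i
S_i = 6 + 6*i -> [6, 12, 18, 24, 30]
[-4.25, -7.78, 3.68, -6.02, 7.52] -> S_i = Random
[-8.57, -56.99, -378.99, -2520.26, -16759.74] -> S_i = -8.57*6.65^i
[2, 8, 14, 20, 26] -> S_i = 2 + 6*i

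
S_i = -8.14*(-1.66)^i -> [-8.14, 13.51, -22.43, 37.23, -61.81]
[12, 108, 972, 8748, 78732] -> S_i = 12*9^i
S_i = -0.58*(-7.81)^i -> [-0.58, 4.53, -35.38, 276.3, -2157.9]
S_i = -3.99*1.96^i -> [-3.99, -7.82, -15.33, -30.04, -58.88]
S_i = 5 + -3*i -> [5, 2, -1, -4, -7]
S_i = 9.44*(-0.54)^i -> [9.44, -5.1, 2.75, -1.49, 0.8]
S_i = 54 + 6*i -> [54, 60, 66, 72, 78]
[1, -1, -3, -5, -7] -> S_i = 1 + -2*i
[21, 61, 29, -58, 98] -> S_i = Random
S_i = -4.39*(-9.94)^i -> [-4.39, 43.64, -433.75, 4311.45, -42855.84]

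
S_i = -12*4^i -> [-12, -48, -192, -768, -3072]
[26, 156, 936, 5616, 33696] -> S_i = 26*6^i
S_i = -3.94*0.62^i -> [-3.94, -2.44, -1.51, -0.94, -0.58]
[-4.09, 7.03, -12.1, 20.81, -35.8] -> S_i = -4.09*(-1.72)^i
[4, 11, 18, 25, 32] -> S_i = 4 + 7*i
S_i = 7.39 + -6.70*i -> [7.39, 0.69, -6.01, -12.71, -19.41]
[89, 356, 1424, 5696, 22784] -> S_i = 89*4^i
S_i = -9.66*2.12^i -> [-9.66, -20.48, -43.42, -92.04, -195.13]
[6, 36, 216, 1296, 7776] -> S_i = 6*6^i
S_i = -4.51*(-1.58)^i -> [-4.51, 7.13, -11.26, 17.79, -28.11]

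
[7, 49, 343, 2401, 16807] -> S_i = 7*7^i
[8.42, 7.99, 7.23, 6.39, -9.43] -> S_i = Random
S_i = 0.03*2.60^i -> [0.03, 0.08, 0.2, 0.53, 1.37]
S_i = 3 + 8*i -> [3, 11, 19, 27, 35]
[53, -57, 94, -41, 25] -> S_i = Random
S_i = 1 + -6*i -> [1, -5, -11, -17, -23]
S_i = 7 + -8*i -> [7, -1, -9, -17, -25]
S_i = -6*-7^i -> [-6, 42, -294, 2058, -14406]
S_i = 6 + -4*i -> [6, 2, -2, -6, -10]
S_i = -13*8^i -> [-13, -104, -832, -6656, -53248]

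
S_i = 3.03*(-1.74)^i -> [3.03, -5.27, 9.17, -15.96, 27.77]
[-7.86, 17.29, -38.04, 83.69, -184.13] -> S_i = -7.86*(-2.20)^i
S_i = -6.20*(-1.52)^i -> [-6.2, 9.42, -14.32, 21.77, -33.1]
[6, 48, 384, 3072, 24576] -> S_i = 6*8^i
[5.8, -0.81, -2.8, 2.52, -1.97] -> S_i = Random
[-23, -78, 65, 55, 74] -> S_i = Random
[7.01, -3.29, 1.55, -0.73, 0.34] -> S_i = 7.01*(-0.47)^i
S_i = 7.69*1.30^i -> [7.69, 10.0, 13.0, 16.89, 21.96]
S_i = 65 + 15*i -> [65, 80, 95, 110, 125]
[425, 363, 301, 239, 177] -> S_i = 425 + -62*i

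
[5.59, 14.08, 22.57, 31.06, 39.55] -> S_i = 5.59 + 8.49*i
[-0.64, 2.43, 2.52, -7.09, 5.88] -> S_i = Random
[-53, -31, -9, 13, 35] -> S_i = -53 + 22*i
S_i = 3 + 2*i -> [3, 5, 7, 9, 11]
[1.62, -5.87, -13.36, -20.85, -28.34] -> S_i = 1.62 + -7.49*i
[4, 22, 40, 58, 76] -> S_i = 4 + 18*i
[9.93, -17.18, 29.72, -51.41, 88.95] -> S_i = 9.93*(-1.73)^i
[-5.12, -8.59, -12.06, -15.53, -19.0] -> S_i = -5.12 + -3.47*i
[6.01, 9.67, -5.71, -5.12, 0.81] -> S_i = Random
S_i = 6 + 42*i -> [6, 48, 90, 132, 174]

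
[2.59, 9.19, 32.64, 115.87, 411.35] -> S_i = 2.59*3.55^i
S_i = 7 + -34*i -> [7, -27, -61, -95, -129]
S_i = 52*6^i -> [52, 312, 1872, 11232, 67392]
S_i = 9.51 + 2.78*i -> [9.51, 12.29, 15.07, 17.85, 20.63]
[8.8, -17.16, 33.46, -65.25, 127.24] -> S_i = 8.80*(-1.95)^i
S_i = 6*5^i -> [6, 30, 150, 750, 3750]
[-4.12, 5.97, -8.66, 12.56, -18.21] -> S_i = -4.12*(-1.45)^i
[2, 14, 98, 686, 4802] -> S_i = 2*7^i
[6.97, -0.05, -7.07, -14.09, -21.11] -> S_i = 6.97 + -7.02*i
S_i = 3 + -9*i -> [3, -6, -15, -24, -33]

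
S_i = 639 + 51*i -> [639, 690, 741, 792, 843]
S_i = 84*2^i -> [84, 168, 336, 672, 1344]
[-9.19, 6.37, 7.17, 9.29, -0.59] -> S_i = Random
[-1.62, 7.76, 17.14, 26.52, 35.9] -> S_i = -1.62 + 9.38*i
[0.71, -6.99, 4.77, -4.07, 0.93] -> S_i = Random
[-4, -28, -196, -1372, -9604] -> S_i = -4*7^i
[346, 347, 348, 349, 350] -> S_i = 346 + 1*i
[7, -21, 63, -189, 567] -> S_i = 7*-3^i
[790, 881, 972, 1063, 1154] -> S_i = 790 + 91*i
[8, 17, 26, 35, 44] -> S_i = 8 + 9*i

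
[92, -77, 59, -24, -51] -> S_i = Random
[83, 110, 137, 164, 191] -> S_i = 83 + 27*i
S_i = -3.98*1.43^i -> [-3.98, -5.69, -8.14, -11.64, -16.64]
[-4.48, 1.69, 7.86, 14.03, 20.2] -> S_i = -4.48 + 6.17*i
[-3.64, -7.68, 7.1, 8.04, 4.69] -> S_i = Random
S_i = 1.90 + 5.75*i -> [1.9, 7.65, 13.4, 19.15, 24.9]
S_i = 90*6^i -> [90, 540, 3240, 19440, 116640]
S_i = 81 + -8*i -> [81, 73, 65, 57, 49]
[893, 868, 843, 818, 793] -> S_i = 893 + -25*i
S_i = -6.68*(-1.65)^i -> [-6.68, 11.02, -18.19, 30.01, -49.51]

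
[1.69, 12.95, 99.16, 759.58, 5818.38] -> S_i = 1.69*7.66^i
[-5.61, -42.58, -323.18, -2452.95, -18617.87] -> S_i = -5.61*7.59^i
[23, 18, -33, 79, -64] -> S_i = Random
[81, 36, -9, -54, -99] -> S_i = 81 + -45*i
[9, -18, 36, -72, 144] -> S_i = 9*-2^i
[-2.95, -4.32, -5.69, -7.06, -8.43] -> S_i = -2.95 + -1.37*i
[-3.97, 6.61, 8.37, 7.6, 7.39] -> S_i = Random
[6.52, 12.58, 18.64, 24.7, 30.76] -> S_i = 6.52 + 6.06*i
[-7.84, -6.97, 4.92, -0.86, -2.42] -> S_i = Random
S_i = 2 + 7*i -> [2, 9, 16, 23, 30]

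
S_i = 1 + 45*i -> [1, 46, 91, 136, 181]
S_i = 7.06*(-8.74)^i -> [7.06, -61.7, 539.3, -4713.45, 41195.56]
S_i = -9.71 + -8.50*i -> [-9.71, -18.21, -26.71, -35.21, -43.71]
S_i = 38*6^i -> [38, 228, 1368, 8208, 49248]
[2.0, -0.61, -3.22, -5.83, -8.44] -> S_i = 2.00 + -2.61*i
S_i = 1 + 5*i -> [1, 6, 11, 16, 21]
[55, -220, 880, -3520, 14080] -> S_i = 55*-4^i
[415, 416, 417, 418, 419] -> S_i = 415 + 1*i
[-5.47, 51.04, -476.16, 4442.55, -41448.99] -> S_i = -5.47*(-9.33)^i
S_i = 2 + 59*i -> [2, 61, 120, 179, 238]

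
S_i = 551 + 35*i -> [551, 586, 621, 656, 691]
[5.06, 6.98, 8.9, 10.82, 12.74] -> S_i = 5.06 + 1.92*i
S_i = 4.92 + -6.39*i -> [4.92, -1.47, -7.86, -14.25, -20.64]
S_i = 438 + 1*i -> [438, 439, 440, 441, 442]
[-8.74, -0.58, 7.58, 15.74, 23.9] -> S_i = -8.74 + 8.16*i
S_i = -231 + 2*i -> [-231, -229, -227, -225, -223]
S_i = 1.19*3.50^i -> [1.19, 4.16, 14.58, 51.02, 178.57]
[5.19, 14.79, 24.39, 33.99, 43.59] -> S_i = 5.19 + 9.60*i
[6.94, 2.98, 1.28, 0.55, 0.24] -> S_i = 6.94*0.43^i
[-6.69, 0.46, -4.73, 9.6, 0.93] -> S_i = Random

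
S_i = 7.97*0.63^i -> [7.97, 5.02, 3.16, 1.99, 1.26]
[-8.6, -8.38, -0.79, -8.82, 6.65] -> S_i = Random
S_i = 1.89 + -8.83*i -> [1.89, -6.94, -15.77, -24.6, -33.43]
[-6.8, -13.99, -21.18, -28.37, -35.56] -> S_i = -6.80 + -7.19*i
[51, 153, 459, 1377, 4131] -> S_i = 51*3^i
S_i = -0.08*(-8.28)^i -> [-0.08, 0.66, -5.48, 45.41, -376.02]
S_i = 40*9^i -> [40, 360, 3240, 29160, 262440]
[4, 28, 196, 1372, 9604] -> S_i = 4*7^i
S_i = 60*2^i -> [60, 120, 240, 480, 960]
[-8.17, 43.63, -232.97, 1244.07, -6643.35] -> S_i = -8.17*(-5.34)^i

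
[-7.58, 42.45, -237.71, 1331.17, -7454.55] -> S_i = -7.58*(-5.60)^i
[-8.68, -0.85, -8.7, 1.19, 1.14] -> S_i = Random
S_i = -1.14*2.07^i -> [-1.14, -2.36, -4.88, -10.11, -20.93]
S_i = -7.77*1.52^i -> [-7.77, -11.81, -17.95, -27.29, -41.48]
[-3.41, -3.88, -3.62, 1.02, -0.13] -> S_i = Random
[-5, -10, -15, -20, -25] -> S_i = -5 + -5*i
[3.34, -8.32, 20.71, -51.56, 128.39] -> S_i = 3.34*(-2.49)^i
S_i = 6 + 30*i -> [6, 36, 66, 96, 126]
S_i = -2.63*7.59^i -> [-2.63, -19.96, -151.51, -1149.96, -8728.16]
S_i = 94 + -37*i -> [94, 57, 20, -17, -54]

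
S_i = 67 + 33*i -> [67, 100, 133, 166, 199]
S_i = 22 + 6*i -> [22, 28, 34, 40, 46]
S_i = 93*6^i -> [93, 558, 3348, 20088, 120528]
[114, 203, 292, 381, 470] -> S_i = 114 + 89*i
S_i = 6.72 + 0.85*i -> [6.72, 7.57, 8.42, 9.27, 10.12]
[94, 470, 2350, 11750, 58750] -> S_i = 94*5^i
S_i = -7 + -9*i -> [-7, -16, -25, -34, -43]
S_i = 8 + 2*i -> [8, 10, 12, 14, 16]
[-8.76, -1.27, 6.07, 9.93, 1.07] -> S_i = Random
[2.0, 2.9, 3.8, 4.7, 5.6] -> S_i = 2.00 + 0.90*i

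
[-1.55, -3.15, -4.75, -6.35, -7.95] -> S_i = -1.55 + -1.60*i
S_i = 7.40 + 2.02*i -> [7.4, 9.42, 11.44, 13.46, 15.48]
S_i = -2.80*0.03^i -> [-2.8, -0.08, -0.0, -0.0, -0.0]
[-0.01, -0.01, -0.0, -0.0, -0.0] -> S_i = -0.01*0.60^i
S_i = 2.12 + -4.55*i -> [2.12, -2.43, -6.98, -11.53, -16.08]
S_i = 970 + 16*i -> [970, 986, 1002, 1018, 1034]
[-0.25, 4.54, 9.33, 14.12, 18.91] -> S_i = -0.25 + 4.79*i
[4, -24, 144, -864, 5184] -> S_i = 4*-6^i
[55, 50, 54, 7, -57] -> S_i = Random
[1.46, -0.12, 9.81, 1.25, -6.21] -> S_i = Random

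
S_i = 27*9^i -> [27, 243, 2187, 19683, 177147]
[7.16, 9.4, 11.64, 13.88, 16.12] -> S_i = 7.16 + 2.24*i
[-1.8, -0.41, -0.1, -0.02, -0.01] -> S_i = -1.80*0.23^i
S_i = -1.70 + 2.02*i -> [-1.7, 0.32, 2.34, 4.36, 6.38]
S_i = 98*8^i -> [98, 784, 6272, 50176, 401408]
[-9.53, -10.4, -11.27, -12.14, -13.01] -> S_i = -9.53 + -0.87*i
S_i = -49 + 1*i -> [-49, -48, -47, -46, -45]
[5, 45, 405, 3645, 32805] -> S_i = 5*9^i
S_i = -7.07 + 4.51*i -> [-7.07, -2.56, 1.95, 6.46, 10.97]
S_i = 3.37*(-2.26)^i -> [3.37, -7.62, 17.21, -38.9, 87.92]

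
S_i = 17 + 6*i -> [17, 23, 29, 35, 41]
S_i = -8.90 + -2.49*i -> [-8.9, -11.39, -13.88, -16.37, -18.86]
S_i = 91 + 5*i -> [91, 96, 101, 106, 111]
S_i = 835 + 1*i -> [835, 836, 837, 838, 839]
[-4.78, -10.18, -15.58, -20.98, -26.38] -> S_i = -4.78 + -5.40*i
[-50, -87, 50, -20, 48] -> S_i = Random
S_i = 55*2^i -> [55, 110, 220, 440, 880]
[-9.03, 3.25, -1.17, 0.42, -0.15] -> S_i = -9.03*(-0.36)^i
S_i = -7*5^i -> [-7, -35, -175, -875, -4375]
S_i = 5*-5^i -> [5, -25, 125, -625, 3125]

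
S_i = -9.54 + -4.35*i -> [-9.54, -13.89, -18.24, -22.59, -26.94]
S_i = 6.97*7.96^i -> [6.97, 55.48, 441.63, 3515.38, 27982.41]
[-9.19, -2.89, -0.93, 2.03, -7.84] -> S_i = Random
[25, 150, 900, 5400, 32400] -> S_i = 25*6^i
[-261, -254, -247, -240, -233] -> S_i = -261 + 7*i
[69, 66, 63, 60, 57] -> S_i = 69 + -3*i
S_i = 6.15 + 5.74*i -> [6.15, 11.89, 17.63, 23.37, 29.11]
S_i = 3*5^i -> [3, 15, 75, 375, 1875]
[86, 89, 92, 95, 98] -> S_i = 86 + 3*i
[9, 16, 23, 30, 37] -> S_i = 9 + 7*i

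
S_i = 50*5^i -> [50, 250, 1250, 6250, 31250]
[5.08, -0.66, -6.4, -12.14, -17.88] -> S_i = 5.08 + -5.74*i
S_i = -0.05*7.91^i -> [-0.05, -0.4, -3.13, -24.75, -195.74]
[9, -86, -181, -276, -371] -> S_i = 9 + -95*i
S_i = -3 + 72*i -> [-3, 69, 141, 213, 285]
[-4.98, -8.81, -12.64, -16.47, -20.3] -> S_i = -4.98 + -3.83*i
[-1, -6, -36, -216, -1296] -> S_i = -1*6^i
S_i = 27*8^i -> [27, 216, 1728, 13824, 110592]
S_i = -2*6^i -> [-2, -12, -72, -432, -2592]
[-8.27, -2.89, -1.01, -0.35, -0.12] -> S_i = -8.27*0.35^i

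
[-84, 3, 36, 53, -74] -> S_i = Random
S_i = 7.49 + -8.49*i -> [7.49, -1.0, -9.49, -17.98, -26.47]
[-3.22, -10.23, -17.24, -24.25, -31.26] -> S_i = -3.22 + -7.01*i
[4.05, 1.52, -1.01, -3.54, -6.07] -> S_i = 4.05 + -2.53*i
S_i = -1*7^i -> [-1, -7, -49, -343, -2401]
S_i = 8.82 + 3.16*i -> [8.82, 11.98, 15.14, 18.3, 21.46]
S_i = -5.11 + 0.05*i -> [-5.11, -5.06, -5.01, -4.96, -4.91]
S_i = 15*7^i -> [15, 105, 735, 5145, 36015]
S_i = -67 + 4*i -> [-67, -63, -59, -55, -51]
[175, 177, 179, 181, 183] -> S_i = 175 + 2*i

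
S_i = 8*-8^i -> [8, -64, 512, -4096, 32768]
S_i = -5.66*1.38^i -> [-5.66, -7.81, -10.78, -14.87, -20.53]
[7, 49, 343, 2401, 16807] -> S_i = 7*7^i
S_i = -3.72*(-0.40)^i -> [-3.72, 1.49, -0.6, 0.24, -0.1]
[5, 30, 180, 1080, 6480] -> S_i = 5*6^i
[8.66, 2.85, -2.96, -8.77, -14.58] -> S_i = 8.66 + -5.81*i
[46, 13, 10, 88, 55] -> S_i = Random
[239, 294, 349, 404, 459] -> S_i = 239 + 55*i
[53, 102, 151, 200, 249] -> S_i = 53 + 49*i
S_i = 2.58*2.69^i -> [2.58, 6.94, 18.67, 50.22, 135.09]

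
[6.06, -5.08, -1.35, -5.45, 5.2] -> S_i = Random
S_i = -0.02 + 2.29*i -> [-0.02, 2.27, 4.56, 6.85, 9.14]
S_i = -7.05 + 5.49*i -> [-7.05, -1.56, 3.93, 9.42, 14.91]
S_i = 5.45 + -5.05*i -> [5.45, 0.4, -4.65, -9.7, -14.75]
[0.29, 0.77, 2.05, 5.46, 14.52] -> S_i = 0.29*2.66^i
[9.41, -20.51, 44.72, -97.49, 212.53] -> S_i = 9.41*(-2.18)^i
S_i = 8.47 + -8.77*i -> [8.47, -0.3, -9.07, -17.84, -26.61]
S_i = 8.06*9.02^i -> [8.06, 72.7, 655.76, 5915.0, 53353.29]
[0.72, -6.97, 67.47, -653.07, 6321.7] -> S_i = 0.72*(-9.68)^i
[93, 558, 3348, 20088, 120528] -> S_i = 93*6^i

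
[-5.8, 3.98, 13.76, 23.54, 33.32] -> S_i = -5.80 + 9.78*i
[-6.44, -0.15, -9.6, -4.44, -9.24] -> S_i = Random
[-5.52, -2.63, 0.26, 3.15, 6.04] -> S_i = -5.52 + 2.89*i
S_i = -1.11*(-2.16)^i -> [-1.11, 2.4, -5.18, 11.19, -24.16]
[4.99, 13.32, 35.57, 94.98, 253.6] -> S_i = 4.99*2.67^i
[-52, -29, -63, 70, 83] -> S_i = Random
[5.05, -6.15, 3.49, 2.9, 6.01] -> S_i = Random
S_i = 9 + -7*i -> [9, 2, -5, -12, -19]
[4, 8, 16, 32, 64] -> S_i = 4*2^i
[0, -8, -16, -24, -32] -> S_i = 0 + -8*i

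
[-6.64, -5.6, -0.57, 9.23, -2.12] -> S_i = Random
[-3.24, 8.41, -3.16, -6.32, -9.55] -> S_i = Random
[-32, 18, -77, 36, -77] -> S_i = Random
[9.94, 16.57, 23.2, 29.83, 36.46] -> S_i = 9.94 + 6.63*i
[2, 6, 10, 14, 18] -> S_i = 2 + 4*i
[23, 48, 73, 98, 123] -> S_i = 23 + 25*i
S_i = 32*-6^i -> [32, -192, 1152, -6912, 41472]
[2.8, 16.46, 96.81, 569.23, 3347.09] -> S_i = 2.80*5.88^i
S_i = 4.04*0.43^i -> [4.04, 1.74, 0.75, 0.32, 0.14]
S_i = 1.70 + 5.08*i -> [1.7, 6.78, 11.86, 16.94, 22.02]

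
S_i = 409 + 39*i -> [409, 448, 487, 526, 565]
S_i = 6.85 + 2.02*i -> [6.85, 8.87, 10.89, 12.91, 14.93]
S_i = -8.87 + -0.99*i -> [-8.87, -9.86, -10.85, -11.84, -12.83]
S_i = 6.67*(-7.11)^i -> [6.67, -47.42, 337.18, -2397.37, 17045.28]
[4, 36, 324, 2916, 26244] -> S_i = 4*9^i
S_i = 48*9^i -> [48, 432, 3888, 34992, 314928]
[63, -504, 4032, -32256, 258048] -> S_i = 63*-8^i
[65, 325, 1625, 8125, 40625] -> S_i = 65*5^i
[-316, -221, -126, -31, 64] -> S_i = -316 + 95*i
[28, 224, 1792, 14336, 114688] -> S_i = 28*8^i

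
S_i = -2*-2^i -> [-2, 4, -8, 16, -32]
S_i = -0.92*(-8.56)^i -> [-0.92, 7.88, -67.41, 577.04, -4939.5]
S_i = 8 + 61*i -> [8, 69, 130, 191, 252]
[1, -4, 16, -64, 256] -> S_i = 1*-4^i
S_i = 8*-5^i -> [8, -40, 200, -1000, 5000]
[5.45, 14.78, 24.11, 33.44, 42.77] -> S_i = 5.45 + 9.33*i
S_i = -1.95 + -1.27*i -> [-1.95, -3.22, -4.49, -5.76, -7.03]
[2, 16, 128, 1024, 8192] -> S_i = 2*8^i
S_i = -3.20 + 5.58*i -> [-3.2, 2.38, 7.96, 13.54, 19.12]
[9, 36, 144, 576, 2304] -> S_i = 9*4^i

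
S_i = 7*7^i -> [7, 49, 343, 2401, 16807]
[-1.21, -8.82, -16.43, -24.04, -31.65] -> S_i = -1.21 + -7.61*i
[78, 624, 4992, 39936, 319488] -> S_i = 78*8^i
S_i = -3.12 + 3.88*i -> [-3.12, 0.76, 4.64, 8.52, 12.4]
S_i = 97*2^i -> [97, 194, 388, 776, 1552]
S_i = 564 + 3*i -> [564, 567, 570, 573, 576]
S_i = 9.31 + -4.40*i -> [9.31, 4.91, 0.51, -3.89, -8.29]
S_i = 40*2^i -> [40, 80, 160, 320, 640]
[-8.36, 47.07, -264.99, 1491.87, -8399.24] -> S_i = -8.36*(-5.63)^i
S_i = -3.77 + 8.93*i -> [-3.77, 5.16, 14.09, 23.02, 31.95]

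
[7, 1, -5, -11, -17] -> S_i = 7 + -6*i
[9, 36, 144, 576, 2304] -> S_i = 9*4^i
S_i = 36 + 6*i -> [36, 42, 48, 54, 60]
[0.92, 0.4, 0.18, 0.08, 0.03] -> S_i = 0.92*0.44^i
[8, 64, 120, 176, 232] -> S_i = 8 + 56*i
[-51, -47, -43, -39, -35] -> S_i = -51 + 4*i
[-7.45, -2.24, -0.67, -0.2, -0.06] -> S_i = -7.45*0.30^i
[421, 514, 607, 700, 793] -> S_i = 421 + 93*i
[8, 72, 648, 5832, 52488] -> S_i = 8*9^i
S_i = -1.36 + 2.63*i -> [-1.36, 1.27, 3.9, 6.53, 9.16]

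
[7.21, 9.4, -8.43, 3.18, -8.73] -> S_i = Random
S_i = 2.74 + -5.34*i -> [2.74, -2.6, -7.94, -13.28, -18.62]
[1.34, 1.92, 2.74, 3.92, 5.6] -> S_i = 1.34*1.43^i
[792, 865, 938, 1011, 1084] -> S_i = 792 + 73*i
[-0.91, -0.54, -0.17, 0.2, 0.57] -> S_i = -0.91 + 0.37*i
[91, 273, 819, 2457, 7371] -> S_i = 91*3^i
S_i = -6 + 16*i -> [-6, 10, 26, 42, 58]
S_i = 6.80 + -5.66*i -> [6.8, 1.14, -4.52, -10.18, -15.84]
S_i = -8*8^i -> [-8, -64, -512, -4096, -32768]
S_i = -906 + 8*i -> [-906, -898, -890, -882, -874]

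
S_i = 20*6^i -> [20, 120, 720, 4320, 25920]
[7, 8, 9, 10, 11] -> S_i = 7 + 1*i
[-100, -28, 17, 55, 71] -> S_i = Random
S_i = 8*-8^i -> [8, -64, 512, -4096, 32768]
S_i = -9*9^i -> [-9, -81, -729, -6561, -59049]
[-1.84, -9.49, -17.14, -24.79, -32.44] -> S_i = -1.84 + -7.65*i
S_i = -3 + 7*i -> [-3, 4, 11, 18, 25]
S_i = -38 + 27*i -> [-38, -11, 16, 43, 70]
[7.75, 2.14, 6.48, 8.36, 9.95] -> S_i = Random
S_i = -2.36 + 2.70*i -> [-2.36, 0.34, 3.04, 5.74, 8.44]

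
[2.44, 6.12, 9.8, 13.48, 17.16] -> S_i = 2.44 + 3.68*i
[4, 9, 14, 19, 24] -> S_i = 4 + 5*i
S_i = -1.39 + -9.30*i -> [-1.39, -10.69, -19.99, -29.29, -38.59]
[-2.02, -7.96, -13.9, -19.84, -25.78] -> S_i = -2.02 + -5.94*i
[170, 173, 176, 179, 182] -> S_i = 170 + 3*i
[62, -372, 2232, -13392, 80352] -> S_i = 62*-6^i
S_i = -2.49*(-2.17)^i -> [-2.49, 5.4, -11.73, 25.44, -55.21]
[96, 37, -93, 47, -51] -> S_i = Random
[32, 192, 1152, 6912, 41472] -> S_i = 32*6^i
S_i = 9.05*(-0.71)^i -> [9.05, -6.43, 4.56, -3.24, 2.3]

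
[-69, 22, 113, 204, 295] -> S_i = -69 + 91*i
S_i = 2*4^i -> [2, 8, 32, 128, 512]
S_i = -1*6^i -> [-1, -6, -36, -216, -1296]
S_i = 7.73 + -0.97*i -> [7.73, 6.76, 5.79, 4.82, 3.85]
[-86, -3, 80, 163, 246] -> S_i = -86 + 83*i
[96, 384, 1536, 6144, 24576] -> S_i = 96*4^i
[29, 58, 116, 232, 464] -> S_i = 29*2^i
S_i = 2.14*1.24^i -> [2.14, 2.65, 3.29, 4.08, 5.06]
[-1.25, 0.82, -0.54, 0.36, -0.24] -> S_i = -1.25*(-0.66)^i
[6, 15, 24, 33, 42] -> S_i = 6 + 9*i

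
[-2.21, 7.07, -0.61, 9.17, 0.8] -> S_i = Random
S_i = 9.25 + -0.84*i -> [9.25, 8.41, 7.57, 6.73, 5.89]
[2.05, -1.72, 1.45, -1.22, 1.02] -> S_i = 2.05*(-0.84)^i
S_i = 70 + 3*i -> [70, 73, 76, 79, 82]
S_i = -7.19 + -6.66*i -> [-7.19, -13.85, -20.51, -27.17, -33.83]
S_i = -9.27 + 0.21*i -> [-9.27, -9.06, -8.85, -8.64, -8.43]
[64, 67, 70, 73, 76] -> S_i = 64 + 3*i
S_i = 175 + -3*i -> [175, 172, 169, 166, 163]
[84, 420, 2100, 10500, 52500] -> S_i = 84*5^i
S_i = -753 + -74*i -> [-753, -827, -901, -975, -1049]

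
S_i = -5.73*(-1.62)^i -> [-5.73, 9.28, -15.04, 24.36, -39.47]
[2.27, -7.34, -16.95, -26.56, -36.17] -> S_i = 2.27 + -9.61*i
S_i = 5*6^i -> [5, 30, 180, 1080, 6480]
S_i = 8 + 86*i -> [8, 94, 180, 266, 352]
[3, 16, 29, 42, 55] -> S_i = 3 + 13*i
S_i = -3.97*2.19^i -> [-3.97, -8.69, -19.04, -41.7, -91.32]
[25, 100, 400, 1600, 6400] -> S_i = 25*4^i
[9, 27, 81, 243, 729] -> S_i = 9*3^i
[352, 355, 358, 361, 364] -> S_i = 352 + 3*i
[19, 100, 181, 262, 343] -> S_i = 19 + 81*i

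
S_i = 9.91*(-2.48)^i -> [9.91, -24.58, 60.95, -151.16, 374.87]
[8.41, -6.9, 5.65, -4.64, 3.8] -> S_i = 8.41*(-0.82)^i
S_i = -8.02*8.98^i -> [-8.02, -72.02, -646.74, -5807.69, -52153.05]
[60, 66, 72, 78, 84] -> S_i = 60 + 6*i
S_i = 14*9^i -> [14, 126, 1134, 10206, 91854]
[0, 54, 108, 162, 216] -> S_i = 0 + 54*i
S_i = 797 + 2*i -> [797, 799, 801, 803, 805]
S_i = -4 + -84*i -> [-4, -88, -172, -256, -340]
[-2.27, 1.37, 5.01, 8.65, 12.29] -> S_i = -2.27 + 3.64*i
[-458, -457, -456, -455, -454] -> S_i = -458 + 1*i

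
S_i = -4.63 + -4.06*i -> [-4.63, -8.69, -12.75, -16.81, -20.87]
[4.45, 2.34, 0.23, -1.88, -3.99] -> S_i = 4.45 + -2.11*i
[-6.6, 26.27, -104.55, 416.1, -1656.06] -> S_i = -6.60*(-3.98)^i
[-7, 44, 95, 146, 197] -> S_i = -7 + 51*i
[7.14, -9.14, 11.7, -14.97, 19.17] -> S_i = 7.14*(-1.28)^i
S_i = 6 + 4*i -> [6, 10, 14, 18, 22]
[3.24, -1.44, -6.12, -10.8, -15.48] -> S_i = 3.24 + -4.68*i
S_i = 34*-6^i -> [34, -204, 1224, -7344, 44064]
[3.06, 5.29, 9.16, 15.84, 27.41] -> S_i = 3.06*1.73^i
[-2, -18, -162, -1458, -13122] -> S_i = -2*9^i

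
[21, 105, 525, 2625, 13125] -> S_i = 21*5^i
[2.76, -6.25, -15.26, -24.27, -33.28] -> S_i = 2.76 + -9.01*i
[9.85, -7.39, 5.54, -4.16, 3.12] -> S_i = 9.85*(-0.75)^i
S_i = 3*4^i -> [3, 12, 48, 192, 768]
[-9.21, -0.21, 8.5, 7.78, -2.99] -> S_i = Random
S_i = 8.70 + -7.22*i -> [8.7, 1.48, -5.74, -12.96, -20.18]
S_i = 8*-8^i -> [8, -64, 512, -4096, 32768]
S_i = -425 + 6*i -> [-425, -419, -413, -407, -401]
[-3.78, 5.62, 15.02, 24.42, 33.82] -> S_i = -3.78 + 9.40*i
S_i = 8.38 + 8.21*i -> [8.38, 16.59, 24.8, 33.01, 41.22]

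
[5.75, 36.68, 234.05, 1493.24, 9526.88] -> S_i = 5.75*6.38^i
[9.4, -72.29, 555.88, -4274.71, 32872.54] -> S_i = 9.40*(-7.69)^i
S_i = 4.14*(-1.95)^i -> [4.14, -8.07, 15.74, -30.7, 59.86]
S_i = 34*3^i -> [34, 102, 306, 918, 2754]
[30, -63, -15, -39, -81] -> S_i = Random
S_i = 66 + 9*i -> [66, 75, 84, 93, 102]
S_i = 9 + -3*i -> [9, 6, 3, 0, -3]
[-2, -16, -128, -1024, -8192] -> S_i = -2*8^i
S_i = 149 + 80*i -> [149, 229, 309, 389, 469]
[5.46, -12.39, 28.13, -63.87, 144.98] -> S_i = 5.46*(-2.27)^i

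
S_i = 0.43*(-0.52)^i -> [0.43, -0.22, 0.12, -0.06, 0.03]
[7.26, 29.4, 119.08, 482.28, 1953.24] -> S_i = 7.26*4.05^i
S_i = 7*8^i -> [7, 56, 448, 3584, 28672]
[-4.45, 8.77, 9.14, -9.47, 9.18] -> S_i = Random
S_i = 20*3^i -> [20, 60, 180, 540, 1620]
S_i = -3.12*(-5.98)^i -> [-3.12, 18.66, -111.57, 667.2, -3989.88]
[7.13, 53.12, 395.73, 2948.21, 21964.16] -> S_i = 7.13*7.45^i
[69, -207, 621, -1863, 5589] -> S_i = 69*-3^i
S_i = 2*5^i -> [2, 10, 50, 250, 1250]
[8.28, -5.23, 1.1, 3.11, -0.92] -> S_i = Random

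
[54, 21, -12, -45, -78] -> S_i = 54 + -33*i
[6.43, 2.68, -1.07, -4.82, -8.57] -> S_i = 6.43 + -3.75*i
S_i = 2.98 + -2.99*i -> [2.98, -0.01, -3.0, -5.99, -8.98]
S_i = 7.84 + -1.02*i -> [7.84, 6.82, 5.8, 4.78, 3.76]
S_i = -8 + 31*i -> [-8, 23, 54, 85, 116]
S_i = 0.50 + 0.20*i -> [0.5, 0.7, 0.9, 1.1, 1.3]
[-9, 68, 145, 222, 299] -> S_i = -9 + 77*i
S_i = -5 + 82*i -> [-5, 77, 159, 241, 323]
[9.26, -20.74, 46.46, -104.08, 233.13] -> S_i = 9.26*(-2.24)^i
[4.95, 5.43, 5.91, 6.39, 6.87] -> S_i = 4.95 + 0.48*i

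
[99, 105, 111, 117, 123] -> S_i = 99 + 6*i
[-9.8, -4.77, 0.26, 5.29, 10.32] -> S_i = -9.80 + 5.03*i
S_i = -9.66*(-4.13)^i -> [-9.66, 39.9, -164.77, 680.5, -2810.46]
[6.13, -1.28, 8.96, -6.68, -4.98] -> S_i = Random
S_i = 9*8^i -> [9, 72, 576, 4608, 36864]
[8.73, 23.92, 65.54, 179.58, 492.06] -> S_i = 8.73*2.74^i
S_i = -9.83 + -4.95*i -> [-9.83, -14.78, -19.73, -24.68, -29.63]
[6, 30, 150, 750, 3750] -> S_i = 6*5^i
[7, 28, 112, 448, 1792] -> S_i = 7*4^i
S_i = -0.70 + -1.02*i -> [-0.7, -1.72, -2.74, -3.76, -4.78]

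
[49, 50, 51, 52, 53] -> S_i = 49 + 1*i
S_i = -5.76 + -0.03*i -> [-5.76, -5.79, -5.82, -5.85, -5.88]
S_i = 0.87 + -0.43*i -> [0.87, 0.44, 0.01, -0.42, -0.85]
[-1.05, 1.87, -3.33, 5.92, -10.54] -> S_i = -1.05*(-1.78)^i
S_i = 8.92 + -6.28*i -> [8.92, 2.64, -3.64, -9.92, -16.2]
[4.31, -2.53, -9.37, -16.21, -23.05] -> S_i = 4.31 + -6.84*i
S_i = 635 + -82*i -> [635, 553, 471, 389, 307]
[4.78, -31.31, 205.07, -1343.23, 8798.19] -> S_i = 4.78*(-6.55)^i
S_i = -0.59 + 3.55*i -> [-0.59, 2.96, 6.51, 10.06, 13.61]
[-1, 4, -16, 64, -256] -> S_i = -1*-4^i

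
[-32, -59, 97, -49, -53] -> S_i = Random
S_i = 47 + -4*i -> [47, 43, 39, 35, 31]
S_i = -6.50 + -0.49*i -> [-6.5, -6.99, -7.48, -7.97, -8.46]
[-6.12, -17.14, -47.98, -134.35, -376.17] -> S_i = -6.12*2.80^i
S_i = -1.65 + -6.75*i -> [-1.65, -8.4, -15.15, -21.9, -28.65]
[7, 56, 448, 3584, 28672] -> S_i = 7*8^i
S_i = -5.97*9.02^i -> [-5.97, -53.85, -485.72, -4381.21, -39518.5]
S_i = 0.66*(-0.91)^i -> [0.66, -0.6, 0.55, -0.5, 0.45]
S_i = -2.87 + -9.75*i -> [-2.87, -12.62, -22.37, -32.12, -41.87]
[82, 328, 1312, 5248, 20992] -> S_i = 82*4^i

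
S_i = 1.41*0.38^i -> [1.41, 0.54, 0.2, 0.08, 0.03]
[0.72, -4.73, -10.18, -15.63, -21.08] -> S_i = 0.72 + -5.45*i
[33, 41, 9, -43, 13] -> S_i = Random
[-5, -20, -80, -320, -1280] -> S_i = -5*4^i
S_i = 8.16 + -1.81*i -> [8.16, 6.35, 4.54, 2.73, 0.92]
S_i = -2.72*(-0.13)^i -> [-2.72, 0.35, -0.05, 0.01, -0.0]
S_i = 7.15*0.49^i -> [7.15, 3.5, 1.72, 0.84, 0.41]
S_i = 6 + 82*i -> [6, 88, 170, 252, 334]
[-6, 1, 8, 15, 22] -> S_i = -6 + 7*i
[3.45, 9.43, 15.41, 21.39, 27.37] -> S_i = 3.45 + 5.98*i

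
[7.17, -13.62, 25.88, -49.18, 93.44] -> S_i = 7.17*(-1.90)^i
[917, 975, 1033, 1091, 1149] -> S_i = 917 + 58*i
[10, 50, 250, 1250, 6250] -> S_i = 10*5^i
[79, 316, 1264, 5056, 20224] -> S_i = 79*4^i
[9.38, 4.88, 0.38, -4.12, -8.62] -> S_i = 9.38 + -4.50*i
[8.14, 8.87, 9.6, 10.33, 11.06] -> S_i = 8.14 + 0.73*i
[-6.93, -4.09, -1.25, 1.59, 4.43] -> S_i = -6.93 + 2.84*i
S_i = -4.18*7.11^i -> [-4.18, -29.72, -211.31, -1502.4, -10682.05]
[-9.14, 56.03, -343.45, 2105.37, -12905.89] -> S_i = -9.14*(-6.13)^i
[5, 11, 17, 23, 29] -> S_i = 5 + 6*i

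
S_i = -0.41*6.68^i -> [-0.41, -2.74, -18.3, -122.21, -816.38]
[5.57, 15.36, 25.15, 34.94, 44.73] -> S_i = 5.57 + 9.79*i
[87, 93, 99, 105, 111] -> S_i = 87 + 6*i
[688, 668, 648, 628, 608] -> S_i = 688 + -20*i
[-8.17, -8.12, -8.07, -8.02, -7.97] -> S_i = -8.17 + 0.05*i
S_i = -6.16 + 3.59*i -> [-6.16, -2.57, 1.02, 4.61, 8.2]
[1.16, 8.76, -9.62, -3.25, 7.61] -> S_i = Random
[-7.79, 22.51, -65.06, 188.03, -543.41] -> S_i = -7.79*(-2.89)^i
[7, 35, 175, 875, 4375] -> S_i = 7*5^i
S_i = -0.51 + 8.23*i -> [-0.51, 7.72, 15.95, 24.18, 32.41]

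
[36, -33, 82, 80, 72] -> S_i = Random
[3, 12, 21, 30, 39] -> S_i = 3 + 9*i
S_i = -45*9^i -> [-45, -405, -3645, -32805, -295245]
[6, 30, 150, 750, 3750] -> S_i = 6*5^i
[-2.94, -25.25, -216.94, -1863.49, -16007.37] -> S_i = -2.94*8.59^i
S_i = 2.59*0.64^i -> [2.59, 1.66, 1.06, 0.68, 0.43]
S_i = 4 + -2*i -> [4, 2, 0, -2, -4]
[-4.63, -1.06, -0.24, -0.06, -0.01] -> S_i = -4.63*0.23^i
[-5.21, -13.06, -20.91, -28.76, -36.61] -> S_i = -5.21 + -7.85*i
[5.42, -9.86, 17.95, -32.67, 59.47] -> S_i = 5.42*(-1.82)^i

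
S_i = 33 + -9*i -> [33, 24, 15, 6, -3]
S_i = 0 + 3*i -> [0, 3, 6, 9, 12]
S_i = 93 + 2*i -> [93, 95, 97, 99, 101]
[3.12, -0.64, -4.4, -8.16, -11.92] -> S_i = 3.12 + -3.76*i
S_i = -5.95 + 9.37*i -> [-5.95, 3.42, 12.79, 22.16, 31.53]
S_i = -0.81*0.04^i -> [-0.81, -0.03, -0.0, -0.0, -0.0]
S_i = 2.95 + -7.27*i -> [2.95, -4.32, -11.59, -18.86, -26.13]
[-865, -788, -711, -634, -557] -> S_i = -865 + 77*i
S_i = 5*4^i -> [5, 20, 80, 320, 1280]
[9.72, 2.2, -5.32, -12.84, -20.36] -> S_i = 9.72 + -7.52*i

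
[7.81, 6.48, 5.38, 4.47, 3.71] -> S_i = 7.81*0.83^i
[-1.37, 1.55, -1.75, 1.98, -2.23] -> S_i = -1.37*(-1.13)^i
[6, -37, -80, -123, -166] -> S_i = 6 + -43*i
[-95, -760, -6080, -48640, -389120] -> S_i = -95*8^i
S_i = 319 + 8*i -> [319, 327, 335, 343, 351]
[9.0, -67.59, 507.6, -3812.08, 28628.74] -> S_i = 9.00*(-7.51)^i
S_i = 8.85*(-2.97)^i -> [8.85, -26.28, 78.06, -231.85, 688.6]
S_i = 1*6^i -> [1, 6, 36, 216, 1296]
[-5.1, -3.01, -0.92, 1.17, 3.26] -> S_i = -5.10 + 2.09*i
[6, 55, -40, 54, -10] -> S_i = Random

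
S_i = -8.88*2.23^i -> [-8.88, -19.8, -44.16, -98.48, -219.6]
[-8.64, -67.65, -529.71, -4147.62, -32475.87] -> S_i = -8.64*7.83^i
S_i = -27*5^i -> [-27, -135, -675, -3375, -16875]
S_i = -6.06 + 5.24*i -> [-6.06, -0.82, 4.42, 9.66, 14.9]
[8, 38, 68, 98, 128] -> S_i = 8 + 30*i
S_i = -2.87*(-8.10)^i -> [-2.87, 23.25, -188.3, 1525.24, -12354.41]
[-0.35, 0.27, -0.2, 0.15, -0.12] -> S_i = -0.35*(-0.76)^i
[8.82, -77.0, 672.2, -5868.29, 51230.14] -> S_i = 8.82*(-8.73)^i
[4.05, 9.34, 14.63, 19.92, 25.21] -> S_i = 4.05 + 5.29*i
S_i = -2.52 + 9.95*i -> [-2.52, 7.43, 17.38, 27.33, 37.28]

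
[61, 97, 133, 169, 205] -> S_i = 61 + 36*i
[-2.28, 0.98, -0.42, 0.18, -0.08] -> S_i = -2.28*(-0.43)^i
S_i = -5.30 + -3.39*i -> [-5.3, -8.69, -12.08, -15.47, -18.86]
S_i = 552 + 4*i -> [552, 556, 560, 564, 568]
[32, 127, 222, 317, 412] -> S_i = 32 + 95*i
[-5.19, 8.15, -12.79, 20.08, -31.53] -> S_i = -5.19*(-1.57)^i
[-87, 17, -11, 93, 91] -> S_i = Random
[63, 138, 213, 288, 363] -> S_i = 63 + 75*i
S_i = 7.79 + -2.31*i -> [7.79, 5.48, 3.17, 0.86, -1.45]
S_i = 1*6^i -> [1, 6, 36, 216, 1296]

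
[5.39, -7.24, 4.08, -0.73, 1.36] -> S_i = Random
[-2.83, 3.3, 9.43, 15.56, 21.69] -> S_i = -2.83 + 6.13*i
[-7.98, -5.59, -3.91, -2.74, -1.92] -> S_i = -7.98*0.70^i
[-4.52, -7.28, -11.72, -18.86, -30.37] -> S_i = -4.52*1.61^i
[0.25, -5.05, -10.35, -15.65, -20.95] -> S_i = 0.25 + -5.30*i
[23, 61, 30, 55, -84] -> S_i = Random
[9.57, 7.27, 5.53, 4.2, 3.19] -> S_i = 9.57*0.76^i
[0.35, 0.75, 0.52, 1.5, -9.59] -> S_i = Random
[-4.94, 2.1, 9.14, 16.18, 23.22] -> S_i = -4.94 + 7.04*i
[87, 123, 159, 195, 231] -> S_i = 87 + 36*i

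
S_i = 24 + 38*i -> [24, 62, 100, 138, 176]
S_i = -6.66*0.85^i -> [-6.66, -5.66, -4.81, -4.09, -3.48]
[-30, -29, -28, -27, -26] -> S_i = -30 + 1*i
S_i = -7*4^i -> [-7, -28, -112, -448, -1792]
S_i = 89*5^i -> [89, 445, 2225, 11125, 55625]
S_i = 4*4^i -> [4, 16, 64, 256, 1024]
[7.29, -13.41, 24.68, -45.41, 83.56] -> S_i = 7.29*(-1.84)^i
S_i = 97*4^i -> [97, 388, 1552, 6208, 24832]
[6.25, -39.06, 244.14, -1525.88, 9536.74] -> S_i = 6.25*(-6.25)^i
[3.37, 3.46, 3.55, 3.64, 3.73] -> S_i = 3.37 + 0.09*i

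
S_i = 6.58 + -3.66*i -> [6.58, 2.92, -0.74, -4.4, -8.06]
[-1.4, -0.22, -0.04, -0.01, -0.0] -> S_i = -1.40*0.16^i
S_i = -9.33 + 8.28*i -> [-9.33, -1.05, 7.23, 15.51, 23.79]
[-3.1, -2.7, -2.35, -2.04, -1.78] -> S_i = -3.10*0.87^i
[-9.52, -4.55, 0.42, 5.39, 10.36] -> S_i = -9.52 + 4.97*i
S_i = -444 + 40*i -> [-444, -404, -364, -324, -284]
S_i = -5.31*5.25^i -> [-5.31, -27.88, -146.36, -768.37, -4033.96]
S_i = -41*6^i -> [-41, -246, -1476, -8856, -53136]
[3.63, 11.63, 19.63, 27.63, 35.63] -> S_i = 3.63 + 8.00*i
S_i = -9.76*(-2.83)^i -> [-9.76, 27.62, -78.17, 221.21, -626.03]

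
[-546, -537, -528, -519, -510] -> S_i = -546 + 9*i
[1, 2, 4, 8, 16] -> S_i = 1*2^i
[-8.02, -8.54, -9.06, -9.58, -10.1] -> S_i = -8.02 + -0.52*i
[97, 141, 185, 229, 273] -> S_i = 97 + 44*i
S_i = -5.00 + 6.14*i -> [-5.0, 1.14, 7.28, 13.42, 19.56]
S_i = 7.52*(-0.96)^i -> [7.52, -7.22, 6.93, -6.65, 6.39]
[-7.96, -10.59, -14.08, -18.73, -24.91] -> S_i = -7.96*1.33^i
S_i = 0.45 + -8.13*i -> [0.45, -7.68, -15.81, -23.94, -32.07]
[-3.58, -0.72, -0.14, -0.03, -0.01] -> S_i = -3.58*0.20^i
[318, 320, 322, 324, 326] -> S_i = 318 + 2*i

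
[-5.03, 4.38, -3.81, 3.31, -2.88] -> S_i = -5.03*(-0.87)^i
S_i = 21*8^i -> [21, 168, 1344, 10752, 86016]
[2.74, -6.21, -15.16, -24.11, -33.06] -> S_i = 2.74 + -8.95*i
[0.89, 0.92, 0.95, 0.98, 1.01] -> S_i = 0.89 + 0.03*i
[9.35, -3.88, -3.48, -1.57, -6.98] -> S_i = Random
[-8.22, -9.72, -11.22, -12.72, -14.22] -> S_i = -8.22 + -1.50*i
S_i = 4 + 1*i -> [4, 5, 6, 7, 8]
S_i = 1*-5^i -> [1, -5, 25, -125, 625]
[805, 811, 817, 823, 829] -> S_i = 805 + 6*i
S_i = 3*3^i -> [3, 9, 27, 81, 243]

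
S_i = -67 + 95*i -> [-67, 28, 123, 218, 313]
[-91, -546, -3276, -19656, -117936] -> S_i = -91*6^i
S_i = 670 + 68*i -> [670, 738, 806, 874, 942]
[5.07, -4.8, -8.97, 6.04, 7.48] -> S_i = Random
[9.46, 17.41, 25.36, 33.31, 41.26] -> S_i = 9.46 + 7.95*i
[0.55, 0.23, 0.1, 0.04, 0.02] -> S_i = 0.55*0.42^i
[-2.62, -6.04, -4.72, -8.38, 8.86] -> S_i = Random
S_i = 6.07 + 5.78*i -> [6.07, 11.85, 17.63, 23.41, 29.19]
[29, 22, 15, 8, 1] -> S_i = 29 + -7*i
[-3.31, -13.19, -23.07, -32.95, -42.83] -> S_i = -3.31 + -9.88*i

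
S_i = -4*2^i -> [-4, -8, -16, -32, -64]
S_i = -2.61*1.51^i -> [-2.61, -3.94, -5.95, -8.99, -13.57]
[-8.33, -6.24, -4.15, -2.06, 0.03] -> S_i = -8.33 + 2.09*i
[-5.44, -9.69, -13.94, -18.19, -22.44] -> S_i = -5.44 + -4.25*i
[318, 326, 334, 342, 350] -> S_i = 318 + 8*i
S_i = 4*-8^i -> [4, -32, 256, -2048, 16384]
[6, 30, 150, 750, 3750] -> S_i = 6*5^i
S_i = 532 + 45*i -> [532, 577, 622, 667, 712]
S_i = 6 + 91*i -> [6, 97, 188, 279, 370]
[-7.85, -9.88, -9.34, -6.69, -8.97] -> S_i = Random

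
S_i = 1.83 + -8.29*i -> [1.83, -6.46, -14.75, -23.04, -31.33]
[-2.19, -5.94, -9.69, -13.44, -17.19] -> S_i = -2.19 + -3.75*i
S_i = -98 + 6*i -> [-98, -92, -86, -80, -74]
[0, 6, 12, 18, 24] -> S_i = 0 + 6*i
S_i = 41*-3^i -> [41, -123, 369, -1107, 3321]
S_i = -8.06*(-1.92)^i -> [-8.06, 15.48, -29.71, 57.05, -109.53]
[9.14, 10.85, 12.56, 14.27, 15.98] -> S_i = 9.14 + 1.71*i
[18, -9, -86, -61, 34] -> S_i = Random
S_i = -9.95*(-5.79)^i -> [-9.95, 57.61, -333.56, 1931.34, -11182.46]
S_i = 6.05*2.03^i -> [6.05, 12.28, 24.93, 50.61, 102.74]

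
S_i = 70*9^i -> [70, 630, 5670, 51030, 459270]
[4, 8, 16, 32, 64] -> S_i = 4*2^i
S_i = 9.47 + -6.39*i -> [9.47, 3.08, -3.31, -9.7, -16.09]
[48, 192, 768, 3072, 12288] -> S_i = 48*4^i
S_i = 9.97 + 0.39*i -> [9.97, 10.36, 10.75, 11.14, 11.53]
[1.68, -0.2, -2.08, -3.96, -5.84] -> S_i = 1.68 + -1.88*i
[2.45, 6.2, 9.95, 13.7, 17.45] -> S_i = 2.45 + 3.75*i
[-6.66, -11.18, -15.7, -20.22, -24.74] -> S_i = -6.66 + -4.52*i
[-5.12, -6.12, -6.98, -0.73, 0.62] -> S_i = Random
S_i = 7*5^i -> [7, 35, 175, 875, 4375]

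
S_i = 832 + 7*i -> [832, 839, 846, 853, 860]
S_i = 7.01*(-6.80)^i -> [7.01, -47.67, 324.14, -2204.17, 14988.34]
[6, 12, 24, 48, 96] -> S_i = 6*2^i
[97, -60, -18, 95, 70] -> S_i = Random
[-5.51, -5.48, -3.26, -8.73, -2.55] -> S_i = Random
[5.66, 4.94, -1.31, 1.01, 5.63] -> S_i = Random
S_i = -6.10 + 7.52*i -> [-6.1, 1.42, 8.94, 16.46, 23.98]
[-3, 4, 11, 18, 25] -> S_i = -3 + 7*i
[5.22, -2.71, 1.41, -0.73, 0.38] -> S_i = 5.22*(-0.52)^i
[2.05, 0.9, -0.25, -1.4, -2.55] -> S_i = 2.05 + -1.15*i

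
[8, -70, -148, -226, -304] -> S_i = 8 + -78*i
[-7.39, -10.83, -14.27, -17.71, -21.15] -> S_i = -7.39 + -3.44*i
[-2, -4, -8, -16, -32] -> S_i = -2*2^i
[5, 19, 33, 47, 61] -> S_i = 5 + 14*i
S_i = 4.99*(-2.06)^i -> [4.99, -10.28, 21.18, -43.62, 89.86]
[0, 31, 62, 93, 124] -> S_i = 0 + 31*i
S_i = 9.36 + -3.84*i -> [9.36, 5.52, 1.68, -2.16, -6.0]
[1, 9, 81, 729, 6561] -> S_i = 1*9^i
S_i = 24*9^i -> [24, 216, 1944, 17496, 157464]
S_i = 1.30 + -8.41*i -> [1.3, -7.11, -15.52, -23.93, -32.34]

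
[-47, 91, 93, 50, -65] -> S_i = Random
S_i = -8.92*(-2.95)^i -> [-8.92, 26.31, -77.63, 229.0, -675.54]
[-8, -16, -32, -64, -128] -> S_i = -8*2^i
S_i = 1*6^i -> [1, 6, 36, 216, 1296]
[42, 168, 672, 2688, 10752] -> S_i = 42*4^i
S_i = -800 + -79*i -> [-800, -879, -958, -1037, -1116]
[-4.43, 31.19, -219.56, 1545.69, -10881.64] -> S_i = -4.43*(-7.04)^i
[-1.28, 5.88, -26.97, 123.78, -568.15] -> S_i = -1.28*(-4.59)^i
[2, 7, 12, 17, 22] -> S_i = 2 + 5*i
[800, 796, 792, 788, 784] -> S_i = 800 + -4*i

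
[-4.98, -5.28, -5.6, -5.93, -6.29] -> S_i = -4.98*1.06^i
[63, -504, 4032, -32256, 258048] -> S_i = 63*-8^i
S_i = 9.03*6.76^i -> [9.03, 61.04, 412.65, 2789.51, 18857.08]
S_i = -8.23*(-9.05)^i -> [-8.23, 74.48, -674.06, 6100.22, -55207.0]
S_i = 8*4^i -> [8, 32, 128, 512, 2048]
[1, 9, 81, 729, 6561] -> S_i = 1*9^i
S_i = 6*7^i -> [6, 42, 294, 2058, 14406]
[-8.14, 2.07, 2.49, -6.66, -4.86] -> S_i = Random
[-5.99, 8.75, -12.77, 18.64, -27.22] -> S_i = -5.99*(-1.46)^i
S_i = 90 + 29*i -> [90, 119, 148, 177, 206]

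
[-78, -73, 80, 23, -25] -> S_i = Random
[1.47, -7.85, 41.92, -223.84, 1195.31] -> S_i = 1.47*(-5.34)^i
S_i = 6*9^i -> [6, 54, 486, 4374, 39366]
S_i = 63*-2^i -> [63, -126, 252, -504, 1008]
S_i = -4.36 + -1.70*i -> [-4.36, -6.06, -7.76, -9.46, -11.16]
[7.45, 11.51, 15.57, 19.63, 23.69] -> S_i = 7.45 + 4.06*i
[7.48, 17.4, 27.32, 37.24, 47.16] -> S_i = 7.48 + 9.92*i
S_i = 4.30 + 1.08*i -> [4.3, 5.38, 6.46, 7.54, 8.62]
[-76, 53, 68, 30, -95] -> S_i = Random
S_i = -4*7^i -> [-4, -28, -196, -1372, -9604]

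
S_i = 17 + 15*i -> [17, 32, 47, 62, 77]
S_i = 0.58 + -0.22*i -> [0.58, 0.36, 0.14, -0.08, -0.3]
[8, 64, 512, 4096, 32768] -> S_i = 8*8^i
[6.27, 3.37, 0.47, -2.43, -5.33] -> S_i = 6.27 + -2.90*i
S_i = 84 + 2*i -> [84, 86, 88, 90, 92]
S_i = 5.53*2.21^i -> [5.53, 12.22, 27.01, 59.69, 131.92]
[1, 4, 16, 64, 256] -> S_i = 1*4^i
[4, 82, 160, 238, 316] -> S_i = 4 + 78*i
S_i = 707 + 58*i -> [707, 765, 823, 881, 939]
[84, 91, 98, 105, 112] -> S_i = 84 + 7*i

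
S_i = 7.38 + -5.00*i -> [7.38, 2.38, -2.62, -7.62, -12.62]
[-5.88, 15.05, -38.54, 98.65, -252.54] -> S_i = -5.88*(-2.56)^i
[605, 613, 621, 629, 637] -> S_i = 605 + 8*i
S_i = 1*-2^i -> [1, -2, 4, -8, 16]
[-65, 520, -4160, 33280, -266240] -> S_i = -65*-8^i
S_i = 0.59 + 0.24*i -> [0.59, 0.83, 1.07, 1.31, 1.55]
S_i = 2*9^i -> [2, 18, 162, 1458, 13122]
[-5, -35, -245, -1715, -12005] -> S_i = -5*7^i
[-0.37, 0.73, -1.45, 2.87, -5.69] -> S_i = -0.37*(-1.98)^i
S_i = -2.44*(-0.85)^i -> [-2.44, 2.07, -1.76, 1.5, -1.27]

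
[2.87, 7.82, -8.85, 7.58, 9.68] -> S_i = Random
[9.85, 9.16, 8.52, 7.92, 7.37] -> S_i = 9.85*0.93^i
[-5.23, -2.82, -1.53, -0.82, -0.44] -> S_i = -5.23*0.54^i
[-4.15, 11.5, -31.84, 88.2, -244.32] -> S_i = -4.15*(-2.77)^i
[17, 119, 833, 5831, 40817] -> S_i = 17*7^i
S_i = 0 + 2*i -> [0, 2, 4, 6, 8]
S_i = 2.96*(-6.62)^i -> [2.96, -19.6, 129.72, -858.75, 5684.91]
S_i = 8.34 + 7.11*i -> [8.34, 15.45, 22.56, 29.67, 36.78]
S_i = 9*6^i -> [9, 54, 324, 1944, 11664]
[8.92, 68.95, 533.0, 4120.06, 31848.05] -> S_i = 8.92*7.73^i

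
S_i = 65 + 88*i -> [65, 153, 241, 329, 417]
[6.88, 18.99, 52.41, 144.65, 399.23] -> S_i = 6.88*2.76^i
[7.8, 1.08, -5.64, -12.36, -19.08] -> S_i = 7.80 + -6.72*i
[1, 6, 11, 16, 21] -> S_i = 1 + 5*i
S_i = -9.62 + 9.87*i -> [-9.62, 0.25, 10.12, 19.99, 29.86]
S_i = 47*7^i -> [47, 329, 2303, 16121, 112847]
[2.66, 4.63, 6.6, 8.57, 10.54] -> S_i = 2.66 + 1.97*i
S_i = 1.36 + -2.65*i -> [1.36, -1.29, -3.94, -6.59, -9.24]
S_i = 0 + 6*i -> [0, 6, 12, 18, 24]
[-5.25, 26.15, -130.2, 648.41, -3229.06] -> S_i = -5.25*(-4.98)^i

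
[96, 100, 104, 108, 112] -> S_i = 96 + 4*i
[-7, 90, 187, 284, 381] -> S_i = -7 + 97*i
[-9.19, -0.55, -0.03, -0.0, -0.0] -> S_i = -9.19*0.06^i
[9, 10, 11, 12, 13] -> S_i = 9 + 1*i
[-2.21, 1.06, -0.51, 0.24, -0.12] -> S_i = -2.21*(-0.48)^i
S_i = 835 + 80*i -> [835, 915, 995, 1075, 1155]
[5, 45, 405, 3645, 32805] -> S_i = 5*9^i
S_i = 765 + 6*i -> [765, 771, 777, 783, 789]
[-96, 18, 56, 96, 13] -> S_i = Random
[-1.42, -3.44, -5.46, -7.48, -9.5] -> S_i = -1.42 + -2.02*i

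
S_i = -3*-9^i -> [-3, 27, -243, 2187, -19683]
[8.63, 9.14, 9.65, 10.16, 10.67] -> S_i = 8.63 + 0.51*i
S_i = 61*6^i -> [61, 366, 2196, 13176, 79056]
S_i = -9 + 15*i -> [-9, 6, 21, 36, 51]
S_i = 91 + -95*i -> [91, -4, -99, -194, -289]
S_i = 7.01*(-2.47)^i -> [7.01, -17.31, 42.77, -105.64, 260.92]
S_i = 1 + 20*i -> [1, 21, 41, 61, 81]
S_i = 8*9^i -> [8, 72, 648, 5832, 52488]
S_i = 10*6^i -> [10, 60, 360, 2160, 12960]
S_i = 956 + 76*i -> [956, 1032, 1108, 1184, 1260]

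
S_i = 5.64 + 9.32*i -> [5.64, 14.96, 24.28, 33.6, 42.92]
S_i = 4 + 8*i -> [4, 12, 20, 28, 36]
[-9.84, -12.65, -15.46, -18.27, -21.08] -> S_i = -9.84 + -2.81*i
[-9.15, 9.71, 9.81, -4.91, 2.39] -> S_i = Random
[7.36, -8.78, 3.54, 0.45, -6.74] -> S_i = Random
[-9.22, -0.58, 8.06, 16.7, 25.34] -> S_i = -9.22 + 8.64*i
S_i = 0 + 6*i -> [0, 6, 12, 18, 24]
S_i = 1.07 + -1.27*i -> [1.07, -0.2, -1.47, -2.74, -4.01]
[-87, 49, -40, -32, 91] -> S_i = Random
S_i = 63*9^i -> [63, 567, 5103, 45927, 413343]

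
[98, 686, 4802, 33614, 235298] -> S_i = 98*7^i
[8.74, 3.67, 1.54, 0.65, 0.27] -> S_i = 8.74*0.42^i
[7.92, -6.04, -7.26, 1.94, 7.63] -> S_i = Random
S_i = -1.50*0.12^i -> [-1.5, -0.18, -0.02, -0.0, -0.0]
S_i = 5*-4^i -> [5, -20, 80, -320, 1280]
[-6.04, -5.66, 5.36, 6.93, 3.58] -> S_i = Random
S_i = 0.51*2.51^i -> [0.51, 1.28, 3.21, 8.06, 20.24]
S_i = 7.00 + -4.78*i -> [7.0, 2.22, -2.56, -7.34, -12.12]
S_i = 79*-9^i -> [79, -711, 6399, -57591, 518319]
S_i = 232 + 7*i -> [232, 239, 246, 253, 260]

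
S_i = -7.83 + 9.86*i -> [-7.83, 2.03, 11.89, 21.75, 31.61]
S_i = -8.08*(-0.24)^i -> [-8.08, 1.94, -0.47, 0.11, -0.03]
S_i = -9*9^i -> [-9, -81, -729, -6561, -59049]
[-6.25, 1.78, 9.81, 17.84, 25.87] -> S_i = -6.25 + 8.03*i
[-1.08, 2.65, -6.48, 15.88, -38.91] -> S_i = -1.08*(-2.45)^i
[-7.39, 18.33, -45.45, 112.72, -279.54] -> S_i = -7.39*(-2.48)^i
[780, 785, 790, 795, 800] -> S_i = 780 + 5*i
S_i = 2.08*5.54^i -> [2.08, 11.52, 63.84, 353.67, 1959.31]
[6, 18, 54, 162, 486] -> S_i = 6*3^i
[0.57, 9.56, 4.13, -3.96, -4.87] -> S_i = Random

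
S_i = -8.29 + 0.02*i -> [-8.29, -8.27, -8.25, -8.23, -8.21]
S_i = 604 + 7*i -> [604, 611, 618, 625, 632]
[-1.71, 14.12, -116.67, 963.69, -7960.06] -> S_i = -1.71*(-8.26)^i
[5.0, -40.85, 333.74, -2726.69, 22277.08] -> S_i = 5.00*(-8.17)^i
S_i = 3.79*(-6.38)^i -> [3.79, -24.18, 154.27, -984.24, 6279.45]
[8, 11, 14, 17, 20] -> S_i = 8 + 3*i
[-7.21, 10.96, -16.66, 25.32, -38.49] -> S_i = -7.21*(-1.52)^i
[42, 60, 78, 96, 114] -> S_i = 42 + 18*i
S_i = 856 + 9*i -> [856, 865, 874, 883, 892]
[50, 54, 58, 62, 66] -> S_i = 50 + 4*i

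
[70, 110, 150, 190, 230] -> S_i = 70 + 40*i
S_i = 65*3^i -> [65, 195, 585, 1755, 5265]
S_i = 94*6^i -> [94, 564, 3384, 20304, 121824]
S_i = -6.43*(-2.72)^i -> [-6.43, 17.49, -47.57, 129.4, -351.95]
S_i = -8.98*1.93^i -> [-8.98, -17.33, -33.45, -64.56, -124.6]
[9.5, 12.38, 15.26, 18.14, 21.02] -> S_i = 9.50 + 2.88*i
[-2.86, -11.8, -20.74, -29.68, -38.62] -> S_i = -2.86 + -8.94*i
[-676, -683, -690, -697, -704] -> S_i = -676 + -7*i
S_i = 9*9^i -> [9, 81, 729, 6561, 59049]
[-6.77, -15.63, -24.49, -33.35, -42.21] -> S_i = -6.77 + -8.86*i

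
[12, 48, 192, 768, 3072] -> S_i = 12*4^i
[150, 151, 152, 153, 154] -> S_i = 150 + 1*i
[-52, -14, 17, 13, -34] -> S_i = Random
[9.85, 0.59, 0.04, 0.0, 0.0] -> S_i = 9.85*0.06^i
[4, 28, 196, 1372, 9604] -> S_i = 4*7^i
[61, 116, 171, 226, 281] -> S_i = 61 + 55*i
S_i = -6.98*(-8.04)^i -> [-6.98, 56.12, -451.2, 3627.63, -29166.18]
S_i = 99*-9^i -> [99, -891, 8019, -72171, 649539]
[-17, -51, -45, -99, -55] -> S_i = Random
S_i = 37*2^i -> [37, 74, 148, 296, 592]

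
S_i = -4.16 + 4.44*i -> [-4.16, 0.28, 4.72, 9.16, 13.6]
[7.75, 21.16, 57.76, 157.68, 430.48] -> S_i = 7.75*2.73^i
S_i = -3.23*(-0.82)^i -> [-3.23, 2.65, -2.17, 1.78, -1.46]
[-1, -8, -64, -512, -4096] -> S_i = -1*8^i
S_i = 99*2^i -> [99, 198, 396, 792, 1584]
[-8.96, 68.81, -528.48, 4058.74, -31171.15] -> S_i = -8.96*(-7.68)^i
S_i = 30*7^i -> [30, 210, 1470, 10290, 72030]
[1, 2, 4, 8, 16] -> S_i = 1*2^i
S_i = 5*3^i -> [5, 15, 45, 135, 405]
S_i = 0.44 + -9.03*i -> [0.44, -8.59, -17.62, -26.65, -35.68]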